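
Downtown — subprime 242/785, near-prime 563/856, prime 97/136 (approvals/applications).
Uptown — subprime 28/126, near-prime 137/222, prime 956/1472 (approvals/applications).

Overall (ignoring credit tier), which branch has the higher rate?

Subprime: Downtown 242/785 = 30.8%, Uptown 28/126 = 22.2% → Downtown
Near-prime: Downtown 563/856 = 65.8%, Uptown 137/222 = 61.7% → Downtown
Prime: Downtown 97/136 = 71.3%, Uptown 956/1472 = 64.9% → Downtown
Overall: Downtown 902/1777 = 50.8%, Uptown 1121/1820 = 61.6% → Uptown
(Downtown wins every credit group but Uptown wins overall — Downtown's applications skew toward the low-rate subprime group.)

Uptown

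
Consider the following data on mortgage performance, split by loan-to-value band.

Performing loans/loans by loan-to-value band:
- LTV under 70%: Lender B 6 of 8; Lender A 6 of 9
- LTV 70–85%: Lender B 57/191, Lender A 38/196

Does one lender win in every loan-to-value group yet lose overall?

No

LTV under 70%: Lender B 6/8 = 75.0%, Lender A 6/9 = 66.7% → Lender B
LTV 70–85%: Lender B 57/191 = 29.8%, Lender A 38/196 = 19.4% → Lender B
Overall: Lender B 63/199 = 31.7%, Lender A 44/205 = 21.5% → Lender B
Lender B wins overall and in every loan-to-value group — no reversal.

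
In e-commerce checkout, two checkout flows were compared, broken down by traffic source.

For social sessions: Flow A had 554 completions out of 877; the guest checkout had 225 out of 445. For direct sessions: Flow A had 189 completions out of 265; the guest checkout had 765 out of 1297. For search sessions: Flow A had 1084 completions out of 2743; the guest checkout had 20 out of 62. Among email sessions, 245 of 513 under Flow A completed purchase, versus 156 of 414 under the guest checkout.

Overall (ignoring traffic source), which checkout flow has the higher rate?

the guest checkout

Social: Flow A 554/877 = 63.2%, the guest checkout 225/445 = 50.6% → Flow A
Direct: Flow A 189/265 = 71.3%, the guest checkout 765/1297 = 59.0% → Flow A
Search: Flow A 1084/2743 = 39.5%, the guest checkout 20/62 = 32.3% → Flow A
Email: Flow A 245/513 = 47.8%, the guest checkout 156/414 = 37.7% → Flow A
Overall: Flow A 2072/4398 = 47.1%, the guest checkout 1166/2218 = 52.6% → the guest checkout
(Flow A wins every traffic group but the guest checkout wins overall — Flow A's sessions skew toward the low-rate search group.)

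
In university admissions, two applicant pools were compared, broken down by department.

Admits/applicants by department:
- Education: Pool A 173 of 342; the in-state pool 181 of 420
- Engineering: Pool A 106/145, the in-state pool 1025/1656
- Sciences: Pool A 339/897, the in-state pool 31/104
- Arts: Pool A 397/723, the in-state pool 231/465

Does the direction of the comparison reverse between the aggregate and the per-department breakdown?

Education: Pool A 173/342 = 50.6%, the in-state pool 181/420 = 43.1% → Pool A
Engineering: Pool A 106/145 = 73.1%, the in-state pool 1025/1656 = 61.9% → Pool A
Sciences: Pool A 339/897 = 37.8%, the in-state pool 31/104 = 29.8% → Pool A
Arts: Pool A 397/723 = 54.9%, the in-state pool 231/465 = 49.7% → Pool A
Overall: Pool A 1015/2107 = 48.2%, the in-state pool 1468/2645 = 55.5% → the in-state pool
Pool A wins each department group but the in-state pool wins overall — the comparison reverses. Pool A's applicants skew toward Sciences, which has a lower base rate.

Yes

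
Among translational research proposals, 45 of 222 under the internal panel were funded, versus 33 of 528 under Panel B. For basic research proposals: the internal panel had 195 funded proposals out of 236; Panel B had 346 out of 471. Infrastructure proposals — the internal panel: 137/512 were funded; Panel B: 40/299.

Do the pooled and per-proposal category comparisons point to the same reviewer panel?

Yes

Translational research: the internal panel 45/222 = 20.3%, Panel B 33/528 = 6.2% → the internal panel
Basic research: the internal panel 195/236 = 82.6%, Panel B 346/471 = 73.5% → the internal panel
Infrastructure: the internal panel 137/512 = 26.8%, Panel B 40/299 = 13.4% → the internal panel
Overall: the internal panel 377/970 = 38.9%, Panel B 419/1298 = 32.3% → the internal panel
The internal panel wins overall and in every proposal group — no reversal.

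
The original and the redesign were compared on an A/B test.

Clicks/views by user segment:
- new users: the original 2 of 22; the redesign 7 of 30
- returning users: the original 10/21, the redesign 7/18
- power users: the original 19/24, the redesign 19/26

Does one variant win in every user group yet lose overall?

No

New users: the original 2/22 = 9.1%, the redesign 7/30 = 23.3% → the redesign
Returning users: the original 10/21 = 47.6%, the redesign 7/18 = 38.9% → the original
Power users: the original 19/24 = 79.2%, the redesign 19/26 = 73.1% → the original
Overall: the original 31/67 = 46.3%, the redesign 33/74 = 44.6% → the original
Neither sweeps: the original wins 2 of 3 groups, the redesign wins 1. The original wins overall but not every group — no Simpson reversal.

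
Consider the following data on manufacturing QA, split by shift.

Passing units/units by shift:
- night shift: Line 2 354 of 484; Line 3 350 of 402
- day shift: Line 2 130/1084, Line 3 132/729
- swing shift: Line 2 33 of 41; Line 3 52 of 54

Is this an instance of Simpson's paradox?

Night shift: Line 2 354/484 = 73.1%, Line 3 350/402 = 87.1% → Line 3
Day shift: Line 2 130/1084 = 12.0%, Line 3 132/729 = 18.1% → Line 3
Swing shift: Line 2 33/41 = 80.5%, Line 3 52/54 = 96.3% → Line 3
Overall: Line 2 517/1609 = 32.1%, Line 3 534/1185 = 45.1% → Line 3
Line 3 wins overall and in every shift group — no reversal.

No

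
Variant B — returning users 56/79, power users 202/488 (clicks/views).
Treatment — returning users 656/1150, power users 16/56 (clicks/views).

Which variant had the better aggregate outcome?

Treatment

Returning users: Variant B 56/79 = 70.9%, Treatment 656/1150 = 57.0% → Variant B
Power users: Variant B 202/488 = 41.4%, Treatment 16/56 = 28.6% → Variant B
Overall: Variant B 258/567 = 45.5%, Treatment 672/1206 = 55.7% → Treatment
(Variant B wins every user group but Treatment wins overall — Variant B's views skew toward the low-rate power users group.)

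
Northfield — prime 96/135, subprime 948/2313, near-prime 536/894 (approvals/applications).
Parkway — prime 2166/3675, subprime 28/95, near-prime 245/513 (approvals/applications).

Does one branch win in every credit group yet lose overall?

Prime: Northfield 96/135 = 71.1%, Parkway 2166/3675 = 58.9% → Northfield
Subprime: Northfield 948/2313 = 41.0%, Parkway 28/95 = 29.5% → Northfield
Near-prime: Northfield 536/894 = 60.0%, Parkway 245/513 = 47.8% → Northfield
Overall: Northfield 1580/3342 = 47.3%, Parkway 2439/4283 = 56.9% → Parkway
Northfield wins each credit group but Parkway wins overall — the comparison reverses. Northfield's applications skew toward subprime, which has a lower base rate.

Yes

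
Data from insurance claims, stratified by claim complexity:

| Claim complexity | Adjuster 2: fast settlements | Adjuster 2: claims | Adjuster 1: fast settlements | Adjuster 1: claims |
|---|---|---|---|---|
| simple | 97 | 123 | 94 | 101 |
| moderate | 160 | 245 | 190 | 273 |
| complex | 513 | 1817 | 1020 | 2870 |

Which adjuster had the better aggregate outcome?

Adjuster 1

Simple: Adjuster 2 97/123 = 78.9%, Adjuster 1 94/101 = 93.1% → Adjuster 1
Moderate: Adjuster 2 160/245 = 65.3%, Adjuster 1 190/273 = 69.6% → Adjuster 1
Complex: Adjuster 2 513/1817 = 28.2%, Adjuster 1 1020/2870 = 35.5% → Adjuster 1
Overall: Adjuster 2 770/2185 = 35.2%, Adjuster 1 1304/3244 = 40.2% → Adjuster 1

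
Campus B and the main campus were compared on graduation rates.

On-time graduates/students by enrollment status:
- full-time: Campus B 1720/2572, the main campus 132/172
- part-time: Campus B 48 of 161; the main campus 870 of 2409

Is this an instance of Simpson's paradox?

Yes

Full-time: Campus B 1720/2572 = 66.9%, the main campus 132/172 = 76.7% → the main campus
Part-time: Campus B 48/161 = 29.8%, the main campus 870/2409 = 36.1% → the main campus
Overall: Campus B 1768/2733 = 64.7%, the main campus 1002/2581 = 38.8% → Campus B
The main campus wins each enrollment group but Campus B wins overall — the comparison reverses. The main campus's students skew toward part-time, which has a lower base rate.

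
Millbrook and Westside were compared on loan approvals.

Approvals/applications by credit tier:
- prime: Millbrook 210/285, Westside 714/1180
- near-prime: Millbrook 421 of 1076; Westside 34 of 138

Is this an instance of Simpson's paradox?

Yes

Prime: Millbrook 210/285 = 73.7%, Westside 714/1180 = 60.5% → Millbrook
Near-prime: Millbrook 421/1076 = 39.1%, Westside 34/138 = 24.6% → Millbrook
Overall: Millbrook 631/1361 = 46.4%, Westside 748/1318 = 56.8% → Westside
Millbrook wins each credit group but Westside wins overall — the comparison reverses. Millbrook's applications skew toward near-prime, which has a lower base rate.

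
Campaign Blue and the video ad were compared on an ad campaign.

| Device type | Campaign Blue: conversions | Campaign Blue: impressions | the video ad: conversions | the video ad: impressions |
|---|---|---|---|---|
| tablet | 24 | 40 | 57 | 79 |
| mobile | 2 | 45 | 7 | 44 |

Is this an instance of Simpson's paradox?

No

Tablet: Campaign Blue 24/40 = 60.0%, the video ad 57/79 = 72.2% → the video ad
Mobile: Campaign Blue 2/45 = 4.4%, the video ad 7/44 = 15.9% → the video ad
Overall: Campaign Blue 26/85 = 30.6%, the video ad 64/123 = 52.0% → the video ad
The video ad wins overall and in every device group — no reversal.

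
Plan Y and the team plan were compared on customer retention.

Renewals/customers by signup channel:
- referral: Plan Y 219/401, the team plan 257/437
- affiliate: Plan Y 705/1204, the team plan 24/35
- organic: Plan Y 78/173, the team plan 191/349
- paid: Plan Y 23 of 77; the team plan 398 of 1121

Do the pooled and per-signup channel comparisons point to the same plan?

Referral: Plan Y 219/401 = 54.6%, the team plan 257/437 = 58.8% → the team plan
Affiliate: Plan Y 705/1204 = 58.6%, the team plan 24/35 = 68.6% → the team plan
Organic: Plan Y 78/173 = 45.1%, the team plan 191/349 = 54.7% → the team plan
Paid: Plan Y 23/77 = 29.9%, the team plan 398/1121 = 35.5% → the team plan
Overall: Plan Y 1025/1855 = 55.3%, the team plan 870/1942 = 44.8% → Plan Y
The team plan wins each signup group but Plan Y wins overall — the comparison reverses. The team plan's customers skew toward paid, which has a lower base rate.

No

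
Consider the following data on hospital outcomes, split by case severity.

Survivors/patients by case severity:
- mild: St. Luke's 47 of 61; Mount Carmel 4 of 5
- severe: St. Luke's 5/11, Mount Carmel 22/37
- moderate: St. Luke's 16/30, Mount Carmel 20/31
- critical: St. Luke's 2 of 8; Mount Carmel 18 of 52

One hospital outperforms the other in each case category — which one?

Mild: St. Luke's 47/61 = 77.0%, Mount Carmel 4/5 = 80.0% → Mount Carmel
Severe: St. Luke's 5/11 = 45.5%, Mount Carmel 22/37 = 59.5% → Mount Carmel
Moderate: St. Luke's 16/30 = 53.3%, Mount Carmel 20/31 = 64.5% → Mount Carmel
Critical: St. Luke's 2/8 = 25.0%, Mount Carmel 18/52 = 34.6% → Mount Carmel
Mount Carmel has the higher rate in all 4 groups.

Mount Carmel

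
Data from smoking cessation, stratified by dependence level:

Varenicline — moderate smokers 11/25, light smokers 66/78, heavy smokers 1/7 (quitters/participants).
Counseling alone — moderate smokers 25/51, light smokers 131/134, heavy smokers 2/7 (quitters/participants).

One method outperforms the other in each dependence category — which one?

counseling alone

Moderate smokers: varenicline 11/25 = 44.0%, counseling alone 25/51 = 49.0% → counseling alone
Light smokers: varenicline 66/78 = 84.6%, counseling alone 131/134 = 97.8% → counseling alone
Heavy smokers: varenicline 1/7 = 14.3%, counseling alone 2/7 = 28.6% → counseling alone
Counseling alone has the higher rate in all 3 groups.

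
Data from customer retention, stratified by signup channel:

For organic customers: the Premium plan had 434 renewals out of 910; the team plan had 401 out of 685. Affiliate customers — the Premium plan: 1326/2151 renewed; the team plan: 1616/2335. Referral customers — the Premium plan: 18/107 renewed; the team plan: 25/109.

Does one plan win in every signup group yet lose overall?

No

Organic: the Premium plan 434/910 = 47.7%, the team plan 401/685 = 58.5% → the team plan
Affiliate: the Premium plan 1326/2151 = 61.6%, the team plan 1616/2335 = 69.2% → the team plan
Referral: the Premium plan 18/107 = 16.8%, the team plan 25/109 = 22.9% → the team plan
Overall: the Premium plan 1778/3168 = 56.1%, the team plan 2042/3129 = 65.3% → the team plan
The team plan wins overall and in every signup group — no reversal.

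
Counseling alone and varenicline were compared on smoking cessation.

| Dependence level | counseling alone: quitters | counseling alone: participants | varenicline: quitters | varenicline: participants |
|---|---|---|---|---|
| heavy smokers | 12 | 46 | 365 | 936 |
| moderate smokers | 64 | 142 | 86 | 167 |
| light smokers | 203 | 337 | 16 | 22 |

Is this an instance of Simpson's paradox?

Heavy smokers: counseling alone 12/46 = 26.1%, varenicline 365/936 = 39.0% → varenicline
Moderate smokers: counseling alone 64/142 = 45.1%, varenicline 86/167 = 51.5% → varenicline
Light smokers: counseling alone 203/337 = 60.2%, varenicline 16/22 = 72.7% → varenicline
Overall: counseling alone 279/525 = 53.1%, varenicline 467/1125 = 41.5% → counseling alone
Varenicline wins each dependence group but counseling alone wins overall — the comparison reverses. Varenicline's participants skew toward heavy smokers, which has a lower base rate.

Yes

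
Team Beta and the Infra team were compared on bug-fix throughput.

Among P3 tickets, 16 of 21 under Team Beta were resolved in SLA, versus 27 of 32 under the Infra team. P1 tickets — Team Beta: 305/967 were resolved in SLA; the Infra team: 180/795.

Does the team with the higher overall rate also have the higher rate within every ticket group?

No

P3: Team Beta 16/21 = 76.2%, the Infra team 27/32 = 84.4% → the Infra team
P1: Team Beta 305/967 = 31.5%, the Infra team 180/795 = 22.6% → Team Beta
Overall: Team Beta 321/988 = 32.5%, the Infra team 207/827 = 25.0% → Team Beta
Neither sweeps: Team Beta wins 1 of 2 groups, the Infra team wins 1. Team Beta wins overall but not every group — no Simpson reversal.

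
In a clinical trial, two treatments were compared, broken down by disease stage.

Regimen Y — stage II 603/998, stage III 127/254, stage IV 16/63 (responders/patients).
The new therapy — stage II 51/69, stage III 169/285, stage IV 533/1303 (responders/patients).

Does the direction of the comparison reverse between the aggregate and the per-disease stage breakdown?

Stage II: Regimen Y 603/998 = 60.4%, the new therapy 51/69 = 73.9% → the new therapy
Stage III: Regimen Y 127/254 = 50.0%, the new therapy 169/285 = 59.3% → the new therapy
Stage IV: Regimen Y 16/63 = 25.4%, the new therapy 533/1303 = 40.9% → the new therapy
Overall: Regimen Y 746/1315 = 56.7%, the new therapy 753/1657 = 45.4% → Regimen Y
The new therapy wins each disease group but Regimen Y wins overall — the comparison reverses. The new therapy's patients skew toward stage IV, which has a lower base rate.

Yes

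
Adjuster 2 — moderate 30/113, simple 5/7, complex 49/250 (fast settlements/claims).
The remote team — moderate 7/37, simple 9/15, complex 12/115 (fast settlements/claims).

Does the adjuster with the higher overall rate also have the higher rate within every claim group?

Yes

Moderate: Adjuster 2 30/113 = 26.5%, the remote team 7/37 = 18.9% → Adjuster 2
Simple: Adjuster 2 5/7 = 71.4%, the remote team 9/15 = 60.0% → Adjuster 2
Complex: Adjuster 2 49/250 = 19.6%, the remote team 12/115 = 10.4% → Adjuster 2
Overall: Adjuster 2 84/370 = 22.7%, the remote team 28/167 = 16.8% → Adjuster 2
Adjuster 2 wins overall and in every claim group — no reversal.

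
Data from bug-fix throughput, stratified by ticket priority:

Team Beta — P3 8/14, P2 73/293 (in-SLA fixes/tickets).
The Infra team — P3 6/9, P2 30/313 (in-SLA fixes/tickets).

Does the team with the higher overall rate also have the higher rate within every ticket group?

P3: Team Beta 8/14 = 57.1%, the Infra team 6/9 = 66.7% → the Infra team
P2: Team Beta 73/293 = 24.9%, the Infra team 30/313 = 9.6% → Team Beta
Overall: Team Beta 81/307 = 26.4%, the Infra team 36/322 = 11.2% → Team Beta
Neither sweeps: Team Beta wins 1 of 2 groups, the Infra team wins 1. Team Beta wins overall but not every group — no Simpson reversal.

No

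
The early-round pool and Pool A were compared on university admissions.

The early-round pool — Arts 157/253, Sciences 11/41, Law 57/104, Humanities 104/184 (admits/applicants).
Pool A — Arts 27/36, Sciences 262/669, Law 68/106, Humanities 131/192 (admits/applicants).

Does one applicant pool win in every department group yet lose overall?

Arts: the early-round pool 157/253 = 62.1%, Pool A 27/36 = 75.0% → Pool A
Sciences: the early-round pool 11/41 = 26.8%, Pool A 262/669 = 39.2% → Pool A
Law: the early-round pool 57/104 = 54.8%, Pool A 68/106 = 64.2% → Pool A
Humanities: the early-round pool 104/184 = 56.5%, Pool A 131/192 = 68.2% → Pool A
Overall: the early-round pool 329/582 = 56.5%, Pool A 488/1003 = 48.7% → the early-round pool
Pool A wins each department group but the early-round pool wins overall — the comparison reverses. Pool A's applicants skew toward Sciences, which has a lower base rate.

Yes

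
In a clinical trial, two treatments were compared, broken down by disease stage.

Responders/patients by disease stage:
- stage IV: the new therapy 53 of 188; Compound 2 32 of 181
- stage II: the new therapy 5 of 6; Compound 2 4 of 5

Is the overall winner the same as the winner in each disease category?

Yes

Stage IV: the new therapy 53/188 = 28.2%, Compound 2 32/181 = 17.7% → the new therapy
Stage II: the new therapy 5/6 = 83.3%, Compound 2 4/5 = 80.0% → the new therapy
Overall: the new therapy 58/194 = 29.9%, Compound 2 36/186 = 19.4% → the new therapy
The new therapy wins overall and in every disease group — no reversal.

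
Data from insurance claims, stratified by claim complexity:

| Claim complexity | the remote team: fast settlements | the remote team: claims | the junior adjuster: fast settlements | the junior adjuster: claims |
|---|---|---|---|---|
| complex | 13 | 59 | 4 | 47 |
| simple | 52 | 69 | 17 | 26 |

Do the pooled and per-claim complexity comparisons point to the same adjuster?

Yes

Complex: the remote team 13/59 = 22.0%, the junior adjuster 4/47 = 8.5% → the remote team
Simple: the remote team 52/69 = 75.4%, the junior adjuster 17/26 = 65.4% → the remote team
Overall: the remote team 65/128 = 50.8%, the junior adjuster 21/73 = 28.8% → the remote team
The remote team wins overall and in every claim group — no reversal.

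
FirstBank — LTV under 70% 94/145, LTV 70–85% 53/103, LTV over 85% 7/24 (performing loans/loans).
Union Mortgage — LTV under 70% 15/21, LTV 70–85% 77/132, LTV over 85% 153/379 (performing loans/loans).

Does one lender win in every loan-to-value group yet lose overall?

LTV under 70%: FirstBank 94/145 = 64.8%, Union Mortgage 15/21 = 71.4% → Union Mortgage
LTV 70–85%: FirstBank 53/103 = 51.5%, Union Mortgage 77/132 = 58.3% → Union Mortgage
LTV over 85%: FirstBank 7/24 = 29.2%, Union Mortgage 153/379 = 40.4% → Union Mortgage
Overall: FirstBank 154/272 = 56.6%, Union Mortgage 245/532 = 46.1% → FirstBank
Union Mortgage wins each loan-to-value group but FirstBank wins overall — the comparison reverses. Union Mortgage's loans skew toward LTV over 85%, which has a lower base rate.

Yes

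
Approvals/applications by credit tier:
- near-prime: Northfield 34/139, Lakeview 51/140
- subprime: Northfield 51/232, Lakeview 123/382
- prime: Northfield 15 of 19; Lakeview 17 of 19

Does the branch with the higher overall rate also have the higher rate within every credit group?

Yes

Near-prime: Northfield 34/139 = 24.5%, Lakeview 51/140 = 36.4% → Lakeview
Subprime: Northfield 51/232 = 22.0%, Lakeview 123/382 = 32.2% → Lakeview
Prime: Northfield 15/19 = 78.9%, Lakeview 17/19 = 89.5% → Lakeview
Overall: Northfield 100/390 = 25.6%, Lakeview 191/541 = 35.3% → Lakeview
Lakeview wins overall and in every credit group — no reversal.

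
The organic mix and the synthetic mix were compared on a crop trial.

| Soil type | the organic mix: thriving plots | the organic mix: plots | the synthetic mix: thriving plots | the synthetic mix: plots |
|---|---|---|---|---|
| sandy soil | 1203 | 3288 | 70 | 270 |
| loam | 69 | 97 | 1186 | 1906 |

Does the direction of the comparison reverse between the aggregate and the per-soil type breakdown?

Yes

Sandy soil: the organic mix 1203/3288 = 36.6%, the synthetic mix 70/270 = 25.9% → the organic mix
Loam: the organic mix 69/97 = 71.1%, the synthetic mix 1186/1906 = 62.2% → the organic mix
Overall: the organic mix 1272/3385 = 37.6%, the synthetic mix 1256/2176 = 57.7% → the synthetic mix
The organic mix wins each soil group but the synthetic mix wins overall — the comparison reverses. The organic mix's plots skew toward sandy soil, which has a lower base rate.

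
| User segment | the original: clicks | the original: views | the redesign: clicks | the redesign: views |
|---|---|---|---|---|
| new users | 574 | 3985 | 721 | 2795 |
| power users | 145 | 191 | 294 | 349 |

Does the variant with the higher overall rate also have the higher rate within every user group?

New users: the original 574/3985 = 14.4%, the redesign 721/2795 = 25.8% → the redesign
Power users: the original 145/191 = 75.9%, the redesign 294/349 = 84.2% → the redesign
Overall: the original 719/4176 = 17.2%, the redesign 1015/3144 = 32.3% → the redesign
The redesign wins overall and in every user group — no reversal.

Yes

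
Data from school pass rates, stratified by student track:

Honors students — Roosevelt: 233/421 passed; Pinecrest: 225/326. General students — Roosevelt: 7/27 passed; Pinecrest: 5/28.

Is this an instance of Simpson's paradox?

Honors: Roosevelt 233/421 = 55.3%, Pinecrest 225/326 = 69.0% → Pinecrest
General: Roosevelt 7/27 = 25.9%, Pinecrest 5/28 = 17.9% → Roosevelt
Overall: Roosevelt 240/448 = 53.6%, Pinecrest 230/354 = 65.0% → Pinecrest
Neither sweeps: Roosevelt wins 1 of 2 groups, Pinecrest wins 1. Pinecrest wins overall but not every group — no Simpson reversal.

No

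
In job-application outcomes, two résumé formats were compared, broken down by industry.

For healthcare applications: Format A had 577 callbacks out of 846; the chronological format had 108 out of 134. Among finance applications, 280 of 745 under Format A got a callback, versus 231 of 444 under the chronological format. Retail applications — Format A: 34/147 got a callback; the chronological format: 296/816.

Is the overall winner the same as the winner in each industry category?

Healthcare: Format A 577/846 = 68.2%, the chronological format 108/134 = 80.6% → the chronological format
Finance: Format A 280/745 = 37.6%, the chronological format 231/444 = 52.0% → the chronological format
Retail: Format A 34/147 = 23.1%, the chronological format 296/816 = 36.3% → the chronological format
Overall: Format A 891/1738 = 51.3%, the chronological format 635/1394 = 45.6% → Format A
The chronological format wins each industry group but Format A wins overall — the comparison reverses. The chronological format's applications skew toward retail, which has a lower base rate.

No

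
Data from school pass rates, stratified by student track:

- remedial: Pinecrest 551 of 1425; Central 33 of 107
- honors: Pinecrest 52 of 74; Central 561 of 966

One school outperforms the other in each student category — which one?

Remedial: Pinecrest 551/1425 = 38.7%, Central 33/107 = 30.8% → Pinecrest
Honors: Pinecrest 52/74 = 70.3%, Central 561/966 = 58.1% → Pinecrest
Pinecrest has the higher rate in both groups.

Pinecrest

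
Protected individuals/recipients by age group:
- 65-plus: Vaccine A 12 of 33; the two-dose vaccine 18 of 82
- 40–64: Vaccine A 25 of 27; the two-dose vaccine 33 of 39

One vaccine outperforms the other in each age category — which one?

65-plus: Vaccine A 12/33 = 36.4%, the two-dose vaccine 18/82 = 22.0% → Vaccine A
40–64: Vaccine A 25/27 = 92.6%, the two-dose vaccine 33/39 = 84.6% → Vaccine A
Vaccine A has the higher rate in both groups.

Vaccine A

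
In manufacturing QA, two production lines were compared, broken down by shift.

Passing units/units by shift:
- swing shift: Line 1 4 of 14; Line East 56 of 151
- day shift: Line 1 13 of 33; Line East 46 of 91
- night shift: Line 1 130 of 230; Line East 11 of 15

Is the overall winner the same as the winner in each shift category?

Swing shift: Line 1 4/14 = 28.6%, Line East 56/151 = 37.1% → Line East
Day shift: Line 1 13/33 = 39.4%, Line East 46/91 = 50.5% → Line East
Night shift: Line 1 130/230 = 56.5%, Line East 11/15 = 73.3% → Line East
Overall: Line 1 147/277 = 53.1%, Line East 113/257 = 44.0% → Line 1
Line East wins each shift group but Line 1 wins overall — the comparison reverses. Line East's units skew toward swing shift, which has a lower base rate.

No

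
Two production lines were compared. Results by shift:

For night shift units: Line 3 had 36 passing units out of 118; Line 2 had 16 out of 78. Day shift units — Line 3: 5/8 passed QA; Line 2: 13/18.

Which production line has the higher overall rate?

Line 3

Night shift: Line 3 36/118 = 30.5%, Line 2 16/78 = 20.5% → Line 3
Day shift: Line 3 5/8 = 62.5%, Line 2 13/18 = 72.2% → Line 2
Overall: Line 3 41/126 = 32.5%, Line 2 29/96 = 30.2% → Line 3
(Neither sweeps every shift group, but Line 3 has the higher pooled rate.)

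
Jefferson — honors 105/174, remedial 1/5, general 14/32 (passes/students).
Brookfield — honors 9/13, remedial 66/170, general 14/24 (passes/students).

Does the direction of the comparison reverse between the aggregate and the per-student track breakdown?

Yes

Honors: Jefferson 105/174 = 60.3%, Brookfield 9/13 = 69.2% → Brookfield
Remedial: Jefferson 1/5 = 20.0%, Brookfield 66/170 = 38.8% → Brookfield
General: Jefferson 14/32 = 43.8%, Brookfield 14/24 = 58.3% → Brookfield
Overall: Jefferson 120/211 = 56.9%, Brookfield 89/207 = 43.0% → Jefferson
Brookfield wins each student group but Jefferson wins overall — the comparison reverses. Brookfield's students skew toward remedial, which has a lower base rate.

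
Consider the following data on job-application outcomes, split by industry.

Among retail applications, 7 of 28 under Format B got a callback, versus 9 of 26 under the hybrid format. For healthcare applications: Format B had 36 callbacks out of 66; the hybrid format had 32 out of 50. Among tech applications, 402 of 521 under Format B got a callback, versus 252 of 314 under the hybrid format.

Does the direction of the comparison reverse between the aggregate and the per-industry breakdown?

Retail: Format B 7/28 = 25.0%, the hybrid format 9/26 = 34.6% → the hybrid format
Healthcare: Format B 36/66 = 54.5%, the hybrid format 32/50 = 64.0% → the hybrid format
Tech: Format B 402/521 = 77.2%, the hybrid format 252/314 = 80.3% → the hybrid format
Overall: Format B 445/615 = 72.4%, the hybrid format 293/390 = 75.1% → the hybrid format
The hybrid format wins overall and in every industry group — no reversal.

No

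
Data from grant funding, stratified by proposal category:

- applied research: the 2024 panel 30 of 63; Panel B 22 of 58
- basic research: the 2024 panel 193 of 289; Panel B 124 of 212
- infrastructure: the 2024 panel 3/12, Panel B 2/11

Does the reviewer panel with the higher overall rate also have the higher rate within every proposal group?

Applied research: the 2024 panel 30/63 = 47.6%, Panel B 22/58 = 37.9% → the 2024 panel
Basic research: the 2024 panel 193/289 = 66.8%, Panel B 124/212 = 58.5% → the 2024 panel
Infrastructure: the 2024 panel 3/12 = 25.0%, Panel B 2/11 = 18.2% → the 2024 panel
Overall: the 2024 panel 226/364 = 62.1%, Panel B 148/281 = 52.7% → the 2024 panel
The 2024 panel wins overall and in every proposal group — no reversal.

Yes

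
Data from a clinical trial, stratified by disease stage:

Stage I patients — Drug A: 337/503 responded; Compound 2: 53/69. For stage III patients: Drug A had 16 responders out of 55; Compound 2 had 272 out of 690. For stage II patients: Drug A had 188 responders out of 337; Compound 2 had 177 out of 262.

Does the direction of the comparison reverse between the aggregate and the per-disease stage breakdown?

Stage I: Drug A 337/503 = 67.0%, Compound 2 53/69 = 76.8% → Compound 2
Stage III: Drug A 16/55 = 29.1%, Compound 2 272/690 = 39.4% → Compound 2
Stage II: Drug A 188/337 = 55.8%, Compound 2 177/262 = 67.6% → Compound 2
Overall: Drug A 541/895 = 60.4%, Compound 2 502/1021 = 49.2% → Drug A
Compound 2 wins each disease group but Drug A wins overall — the comparison reverses. Compound 2's patients skew toward stage III, which has a lower base rate.

Yes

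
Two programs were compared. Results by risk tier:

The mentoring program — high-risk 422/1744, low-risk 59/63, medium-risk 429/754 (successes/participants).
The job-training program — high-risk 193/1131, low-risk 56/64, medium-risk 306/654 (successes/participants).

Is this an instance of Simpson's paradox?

No

High-risk: the mentoring program 422/1744 = 24.2%, the job-training program 193/1131 = 17.1% → the mentoring program
Low-risk: the mentoring program 59/63 = 93.7%, the job-training program 56/64 = 87.5% → the mentoring program
Medium-risk: the mentoring program 429/754 = 56.9%, the job-training program 306/654 = 46.8% → the mentoring program
Overall: the mentoring program 910/2561 = 35.5%, the job-training program 555/1849 = 30.0% → the mentoring program
The mentoring program wins overall and in every risk group — no reversal.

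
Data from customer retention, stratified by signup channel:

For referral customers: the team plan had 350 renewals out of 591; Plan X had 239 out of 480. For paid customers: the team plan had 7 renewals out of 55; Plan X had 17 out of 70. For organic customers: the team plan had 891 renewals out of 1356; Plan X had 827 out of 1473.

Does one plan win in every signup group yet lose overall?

Referral: the team plan 350/591 = 59.2%, Plan X 239/480 = 49.8% → the team plan
Paid: the team plan 7/55 = 12.7%, Plan X 17/70 = 24.3% → Plan X
Organic: the team plan 891/1356 = 65.7%, Plan X 827/1473 = 56.1% → the team plan
Overall: the team plan 1248/2002 = 62.3%, Plan X 1083/2023 = 53.5% → the team plan
Neither sweeps: the team plan wins 2 of 3 groups, Plan X wins 1. The team plan wins overall but not every group — no Simpson reversal.

No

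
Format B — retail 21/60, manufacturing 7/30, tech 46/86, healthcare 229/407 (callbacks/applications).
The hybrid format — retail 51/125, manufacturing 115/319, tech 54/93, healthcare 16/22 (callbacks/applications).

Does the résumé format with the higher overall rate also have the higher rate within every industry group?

Retail: Format B 21/60 = 35.0%, the hybrid format 51/125 = 40.8% → the hybrid format
Manufacturing: Format B 7/30 = 23.3%, the hybrid format 115/319 = 36.1% → the hybrid format
Tech: Format B 46/86 = 53.5%, the hybrid format 54/93 = 58.1% → the hybrid format
Healthcare: Format B 229/407 = 56.3%, the hybrid format 16/22 = 72.7% → the hybrid format
Overall: Format B 303/583 = 52.0%, the hybrid format 236/559 = 42.2% → Format B
The hybrid format wins each industry group but Format B wins overall — the comparison reverses. The hybrid format's applications skew toward manufacturing, which has a lower base rate.

No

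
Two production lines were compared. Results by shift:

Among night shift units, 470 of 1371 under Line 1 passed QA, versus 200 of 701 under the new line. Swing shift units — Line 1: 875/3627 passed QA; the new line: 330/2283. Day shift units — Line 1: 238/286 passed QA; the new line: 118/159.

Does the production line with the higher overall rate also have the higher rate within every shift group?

Yes

Night shift: Line 1 470/1371 = 34.3%, the new line 200/701 = 28.5% → Line 1
Swing shift: Line 1 875/3627 = 24.1%, the new line 330/2283 = 14.5% → Line 1
Day shift: Line 1 238/286 = 83.2%, the new line 118/159 = 74.2% → Line 1
Overall: Line 1 1583/5284 = 30.0%, the new line 648/3143 = 20.6% → Line 1
Line 1 wins overall and in every shift group — no reversal.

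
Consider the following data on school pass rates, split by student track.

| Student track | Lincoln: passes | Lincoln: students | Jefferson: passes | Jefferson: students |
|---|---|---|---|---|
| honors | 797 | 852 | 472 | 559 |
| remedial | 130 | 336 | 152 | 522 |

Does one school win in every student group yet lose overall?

No

Honors: Lincoln 797/852 = 93.5%, Jefferson 472/559 = 84.4% → Lincoln
Remedial: Lincoln 130/336 = 38.7%, Jefferson 152/522 = 29.1% → Lincoln
Overall: Lincoln 927/1188 = 78.0%, Jefferson 624/1081 = 57.7% → Lincoln
Lincoln wins overall and in every student group — no reversal.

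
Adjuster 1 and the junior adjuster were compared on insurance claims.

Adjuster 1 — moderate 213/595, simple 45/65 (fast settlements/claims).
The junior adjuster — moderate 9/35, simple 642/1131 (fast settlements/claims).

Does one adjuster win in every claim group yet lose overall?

Moderate: Adjuster 1 213/595 = 35.8%, the junior adjuster 9/35 = 25.7% → Adjuster 1
Simple: Adjuster 1 45/65 = 69.2%, the junior adjuster 642/1131 = 56.8% → Adjuster 1
Overall: Adjuster 1 258/660 = 39.1%, the junior adjuster 651/1166 = 55.8% → the junior adjuster
Adjuster 1 wins each claim group but the junior adjuster wins overall — the comparison reverses. Adjuster 1's claims skew toward moderate, which has a lower base rate.

Yes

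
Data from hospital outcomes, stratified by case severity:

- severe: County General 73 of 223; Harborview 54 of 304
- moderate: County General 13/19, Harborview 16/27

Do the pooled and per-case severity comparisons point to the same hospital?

Yes

Severe: County General 73/223 = 32.7%, Harborview 54/304 = 17.8% → County General
Moderate: County General 13/19 = 68.4%, Harborview 16/27 = 59.3% → County General
Overall: County General 86/242 = 35.5%, Harborview 70/331 = 21.1% → County General
County General wins overall and in every case group — no reversal.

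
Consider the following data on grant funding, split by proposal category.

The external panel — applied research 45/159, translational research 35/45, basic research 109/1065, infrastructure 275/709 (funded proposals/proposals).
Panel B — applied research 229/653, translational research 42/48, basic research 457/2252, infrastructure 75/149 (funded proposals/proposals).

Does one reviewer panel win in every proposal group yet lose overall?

No

Applied research: the external panel 45/159 = 28.3%, Panel B 229/653 = 35.1% → Panel B
Translational research: the external panel 35/45 = 77.8%, Panel B 42/48 = 87.5% → Panel B
Basic research: the external panel 109/1065 = 10.2%, Panel B 457/2252 = 20.3% → Panel B
Infrastructure: the external panel 275/709 = 38.8%, Panel B 75/149 = 50.3% → Panel B
Overall: the external panel 464/1978 = 23.5%, Panel B 803/3102 = 25.9% → Panel B
Panel B wins overall and in every proposal group — no reversal.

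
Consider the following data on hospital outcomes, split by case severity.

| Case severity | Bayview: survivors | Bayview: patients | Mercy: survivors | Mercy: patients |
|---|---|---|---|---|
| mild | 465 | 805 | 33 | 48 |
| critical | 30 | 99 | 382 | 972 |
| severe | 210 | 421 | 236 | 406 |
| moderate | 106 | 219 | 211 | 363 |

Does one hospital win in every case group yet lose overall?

Yes

Mild: Bayview 465/805 = 57.8%, Mercy 33/48 = 68.8% → Mercy
Critical: Bayview 30/99 = 30.3%, Mercy 382/972 = 39.3% → Mercy
Severe: Bayview 210/421 = 49.9%, Mercy 236/406 = 58.1% → Mercy
Moderate: Bayview 106/219 = 48.4%, Mercy 211/363 = 58.1% → Mercy
Overall: Bayview 811/1544 = 52.5%, Mercy 862/1789 = 48.2% → Bayview
Mercy wins each case group but Bayview wins overall — the comparison reverses. Mercy's patients skew toward critical, which has a lower base rate.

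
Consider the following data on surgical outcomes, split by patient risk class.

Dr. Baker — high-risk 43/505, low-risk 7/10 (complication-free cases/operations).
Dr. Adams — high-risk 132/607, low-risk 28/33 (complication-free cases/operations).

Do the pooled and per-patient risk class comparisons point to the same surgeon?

High-risk: Dr. Baker 43/505 = 8.5%, Dr. Adams 132/607 = 21.7% → Dr. Adams
Low-risk: Dr. Baker 7/10 = 70.0%, Dr. Adams 28/33 = 84.8% → Dr. Adams
Overall: Dr. Baker 50/515 = 9.7%, Dr. Adams 160/640 = 25.0% → Dr. Adams
Dr. Adams wins overall and in every patient risk group — no reversal.

Yes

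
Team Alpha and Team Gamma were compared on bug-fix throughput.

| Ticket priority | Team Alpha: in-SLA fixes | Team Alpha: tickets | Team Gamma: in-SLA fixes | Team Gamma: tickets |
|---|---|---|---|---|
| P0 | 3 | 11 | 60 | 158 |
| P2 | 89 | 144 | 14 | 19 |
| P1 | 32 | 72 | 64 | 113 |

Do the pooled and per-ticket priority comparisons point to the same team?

No

P0: Team Alpha 3/11 = 27.3%, Team Gamma 60/158 = 38.0% → Team Gamma
P2: Team Alpha 89/144 = 61.8%, Team Gamma 14/19 = 73.7% → Team Gamma
P1: Team Alpha 32/72 = 44.4%, Team Gamma 64/113 = 56.6% → Team Gamma
Overall: Team Alpha 124/227 = 54.6%, Team Gamma 138/290 = 47.6% → Team Alpha
Team Gamma wins each ticket group but Team Alpha wins overall — the comparison reverses. Team Gamma's tickets skew toward P0, which has a lower base rate.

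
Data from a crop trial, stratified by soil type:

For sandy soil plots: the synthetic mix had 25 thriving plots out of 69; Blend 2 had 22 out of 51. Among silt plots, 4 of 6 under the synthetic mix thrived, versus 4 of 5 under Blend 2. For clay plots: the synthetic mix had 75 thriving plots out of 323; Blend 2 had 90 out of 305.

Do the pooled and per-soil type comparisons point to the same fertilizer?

Yes

Sandy soil: the synthetic mix 25/69 = 36.2%, Blend 2 22/51 = 43.1% → Blend 2
Silt: the synthetic mix 4/6 = 66.7%, Blend 2 4/5 = 80.0% → Blend 2
Clay: the synthetic mix 75/323 = 23.2%, Blend 2 90/305 = 29.5% → Blend 2
Overall: the synthetic mix 104/398 = 26.1%, Blend 2 116/361 = 32.1% → Blend 2
Blend 2 wins overall and in every soil group — no reversal.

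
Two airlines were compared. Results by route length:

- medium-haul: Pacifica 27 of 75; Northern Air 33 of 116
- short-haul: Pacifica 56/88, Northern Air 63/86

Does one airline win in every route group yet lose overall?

Medium-haul: Pacifica 27/75 = 36.0%, Northern Air 33/116 = 28.4% → Pacifica
Short-haul: Pacifica 56/88 = 63.6%, Northern Air 63/86 = 73.3% → Northern Air
Overall: Pacifica 83/163 = 50.9%, Northern Air 96/202 = 47.5% → Pacifica
Neither sweeps: Pacifica wins 1 of 2 groups, Northern Air wins 1. Pacifica wins overall but not every group — no Simpson reversal.

No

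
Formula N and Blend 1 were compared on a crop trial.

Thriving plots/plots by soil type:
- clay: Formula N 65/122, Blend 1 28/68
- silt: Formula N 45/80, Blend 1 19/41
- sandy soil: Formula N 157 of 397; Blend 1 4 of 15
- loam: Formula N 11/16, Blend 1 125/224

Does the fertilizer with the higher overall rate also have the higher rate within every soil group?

No

Clay: Formula N 65/122 = 53.3%, Blend 1 28/68 = 41.2% → Formula N
Silt: Formula N 45/80 = 56.2%, Blend 1 19/41 = 46.3% → Formula N
Sandy soil: Formula N 157/397 = 39.5%, Blend 1 4/15 = 26.7% → Formula N
Loam: Formula N 11/16 = 68.8%, Blend 1 125/224 = 55.8% → Formula N
Overall: Formula N 278/615 = 45.2%, Blend 1 176/348 = 50.6% → Blend 1
Formula N wins each soil group but Blend 1 wins overall — the comparison reverses. Formula N's plots skew toward sandy soil, which has a lower base rate.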